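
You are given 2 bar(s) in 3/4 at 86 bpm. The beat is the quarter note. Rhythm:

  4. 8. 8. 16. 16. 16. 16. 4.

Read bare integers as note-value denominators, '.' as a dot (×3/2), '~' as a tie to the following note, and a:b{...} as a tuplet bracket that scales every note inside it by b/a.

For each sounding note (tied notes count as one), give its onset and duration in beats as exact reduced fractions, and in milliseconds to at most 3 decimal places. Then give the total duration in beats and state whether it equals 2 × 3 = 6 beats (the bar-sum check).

1) 0.0ms=0b +1046.512ms=3/2b
2) 1046.512ms=3/2b +523.256ms=3/4b
3) 1569.767ms=9/4b +523.256ms=3/4b
4) 2093.023ms=3b +261.628ms=3/8b
5) 2354.651ms=27/8b +261.628ms=3/8b
6) 2616.279ms=15/4b +261.628ms=3/8b
7) 2877.907ms=33/8b +261.628ms=3/8b
8) 3139.535ms=9/2b +1046.512ms=3/2b
Σ=6b of 6 (86bpm 3/4) — PASS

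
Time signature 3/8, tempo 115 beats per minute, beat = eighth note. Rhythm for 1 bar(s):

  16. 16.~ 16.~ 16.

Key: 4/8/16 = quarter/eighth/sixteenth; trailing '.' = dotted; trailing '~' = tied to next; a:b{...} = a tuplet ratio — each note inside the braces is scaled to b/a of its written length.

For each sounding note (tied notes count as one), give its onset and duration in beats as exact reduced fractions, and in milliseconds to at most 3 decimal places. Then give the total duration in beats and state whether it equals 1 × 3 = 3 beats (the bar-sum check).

1) 0.0ms=0b +391.304ms=3/4b
2) 391.304ms=3/4b +1173.913ms=9/4b
Σ=3b of 3 (115bpm 3/8) — PASS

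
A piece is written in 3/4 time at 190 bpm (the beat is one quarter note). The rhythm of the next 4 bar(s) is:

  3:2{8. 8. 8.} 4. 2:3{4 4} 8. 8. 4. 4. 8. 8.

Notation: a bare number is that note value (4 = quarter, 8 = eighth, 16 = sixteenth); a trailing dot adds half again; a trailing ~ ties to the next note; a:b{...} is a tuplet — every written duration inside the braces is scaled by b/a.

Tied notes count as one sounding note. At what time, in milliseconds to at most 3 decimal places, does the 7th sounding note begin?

1. 0.0ms @ 0 + 157.895ms (1/2)
2. 157.895ms @ 1/2 + 157.895ms (1/2)
3. 315.789ms @ 1 + 157.895ms (1/2)
4. 473.684ms @ 3/2 + 473.684ms (3/2)
5. 947.368ms @ 3 + 473.684ms (3/2)
6. 1421.053ms @ 9/2 + 473.684ms (3/2)
7. 1894.737ms @ 6 + 236.842ms (3/4)
8. 2131.579ms @ 27/4 + 236.842ms (3/4)
9. 2368.421ms @ 15/2 + 473.684ms (3/2)
10. 2842.105ms @ 9 + 473.684ms (3/2)
11. 3315.789ms @ 21/2 + 236.842ms (3/4)
12. 3552.632ms @ 45/4 + 236.842ms (3/4)

note 7 onset = 6b = 1894.737ms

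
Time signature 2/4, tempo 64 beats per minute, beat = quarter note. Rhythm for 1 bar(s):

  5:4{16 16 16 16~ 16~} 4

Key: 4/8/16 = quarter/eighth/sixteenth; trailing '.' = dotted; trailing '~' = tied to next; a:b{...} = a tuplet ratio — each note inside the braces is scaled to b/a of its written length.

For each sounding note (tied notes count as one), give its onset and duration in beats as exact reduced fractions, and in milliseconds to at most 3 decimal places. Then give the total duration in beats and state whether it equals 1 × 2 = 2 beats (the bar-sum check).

1) 0.0ms=0b +187.5ms=1/5b
2) 187.5ms=1/5b +187.5ms=1/5b
3) 375.0ms=2/5b +187.5ms=1/5b
4) 562.5ms=3/5b +1312.5ms=7/5b
Σ=2b of 2 (64bpm 2/4) — PASS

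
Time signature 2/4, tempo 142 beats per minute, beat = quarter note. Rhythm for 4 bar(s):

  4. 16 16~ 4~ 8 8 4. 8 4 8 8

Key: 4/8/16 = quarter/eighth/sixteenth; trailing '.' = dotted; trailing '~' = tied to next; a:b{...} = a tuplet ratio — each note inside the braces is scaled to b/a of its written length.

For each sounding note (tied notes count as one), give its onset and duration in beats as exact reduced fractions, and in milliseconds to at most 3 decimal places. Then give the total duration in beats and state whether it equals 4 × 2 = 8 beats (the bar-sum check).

1) 0.0ms=0b +633.803ms=3/2b
2) 633.803ms=3/2b +105.634ms=1/4b
3) 739.437ms=7/4b +739.437ms=7/4b
4) 1478.873ms=7/2b +211.268ms=1/2b
5) 1690.141ms=4b +633.803ms=3/2b
6) 2323.944ms=11/2b +211.268ms=1/2b
7) 2535.211ms=6b +422.535ms=1b
8) 2957.746ms=7b +211.268ms=1/2b
9) 3169.014ms=15/2b +211.268ms=1/2b
Σ=8b of 8 (142bpm 2/4) — PASS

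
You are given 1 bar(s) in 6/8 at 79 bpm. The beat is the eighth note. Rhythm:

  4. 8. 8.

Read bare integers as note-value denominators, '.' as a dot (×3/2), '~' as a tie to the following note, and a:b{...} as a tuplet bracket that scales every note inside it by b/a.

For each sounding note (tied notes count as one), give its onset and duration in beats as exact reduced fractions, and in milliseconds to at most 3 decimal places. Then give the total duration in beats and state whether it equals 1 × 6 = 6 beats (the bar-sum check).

1) 0.0ms=0b +2278.481ms=3b
2) 2278.481ms=3b +1139.241ms=3/2b
3) 3417.722ms=9/2b +1139.241ms=3/2b
Σ=6b of 6 (79bpm 6/8) — PASS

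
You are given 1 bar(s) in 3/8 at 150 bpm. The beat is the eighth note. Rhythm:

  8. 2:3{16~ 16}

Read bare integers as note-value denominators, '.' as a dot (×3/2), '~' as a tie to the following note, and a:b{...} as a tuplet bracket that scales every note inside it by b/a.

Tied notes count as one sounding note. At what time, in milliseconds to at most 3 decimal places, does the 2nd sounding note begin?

1. 0.0ms @ 0 + 600.0ms (3/2)
2. 600.0ms @ 3/2 + 600.0ms (3/2)

note 2 onset = 3/2b = 600.0ms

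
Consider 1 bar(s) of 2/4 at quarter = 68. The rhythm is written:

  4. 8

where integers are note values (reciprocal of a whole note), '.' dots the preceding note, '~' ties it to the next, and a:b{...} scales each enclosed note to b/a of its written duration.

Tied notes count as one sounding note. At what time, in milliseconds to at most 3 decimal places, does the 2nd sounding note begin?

1. 0.0ms @ 0 + 1323.529ms (3/2)
2. 1323.529ms @ 3/2 + 441.176ms (1/2)

note 2 onset = 3/2b = 1323.529ms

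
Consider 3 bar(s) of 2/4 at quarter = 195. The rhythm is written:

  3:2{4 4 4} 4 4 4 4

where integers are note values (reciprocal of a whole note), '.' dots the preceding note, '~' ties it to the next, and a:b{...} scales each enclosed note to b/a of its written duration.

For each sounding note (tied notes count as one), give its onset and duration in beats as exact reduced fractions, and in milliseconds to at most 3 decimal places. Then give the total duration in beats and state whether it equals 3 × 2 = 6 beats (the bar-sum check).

1) 0.0ms=0b +205.128ms=2/3b
2) 205.128ms=2/3b +205.128ms=2/3b
3) 410.256ms=4/3b +205.128ms=2/3b
4) 615.385ms=2b +307.692ms=1b
5) 923.077ms=3b +307.692ms=1b
6) 1230.769ms=4b +307.692ms=1b
7) 1538.462ms=5b +307.692ms=1b
Σ=6b of 6 (195bpm 2/4) — PASS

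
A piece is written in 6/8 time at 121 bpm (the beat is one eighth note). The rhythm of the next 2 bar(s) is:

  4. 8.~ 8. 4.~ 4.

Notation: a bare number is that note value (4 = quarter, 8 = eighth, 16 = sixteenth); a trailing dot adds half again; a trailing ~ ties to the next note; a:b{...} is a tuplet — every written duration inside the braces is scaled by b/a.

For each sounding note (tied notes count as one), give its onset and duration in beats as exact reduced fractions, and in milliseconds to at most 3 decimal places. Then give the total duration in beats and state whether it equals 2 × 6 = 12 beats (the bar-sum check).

1) 0.0ms=0b +1487.603ms=3b
2) 1487.603ms=3b +1487.603ms=3b
3) 2975.207ms=6b +2975.207ms=6b
Σ=12b of 12 (121bpm 6/8) — PASS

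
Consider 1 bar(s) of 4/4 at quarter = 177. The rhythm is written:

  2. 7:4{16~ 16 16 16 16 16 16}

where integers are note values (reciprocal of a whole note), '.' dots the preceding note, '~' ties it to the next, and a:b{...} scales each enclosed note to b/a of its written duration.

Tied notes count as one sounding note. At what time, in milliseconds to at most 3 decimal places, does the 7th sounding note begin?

note 7 onset = 27/7b = 1307.506ms

1. 0.0ms @ 0 + 1016.949ms (3)
2. 1016.949ms @ 3 + 96.852ms (2/7)
3. 1113.801ms @ 23/7 + 48.426ms (1/7)
4. 1162.228ms @ 24/7 + 48.426ms (1/7)
5. 1210.654ms @ 25/7 + 48.426ms (1/7)
6. 1259.08ms @ 26/7 + 48.426ms (1/7)
7. 1307.506ms @ 27/7 + 48.426ms (1/7)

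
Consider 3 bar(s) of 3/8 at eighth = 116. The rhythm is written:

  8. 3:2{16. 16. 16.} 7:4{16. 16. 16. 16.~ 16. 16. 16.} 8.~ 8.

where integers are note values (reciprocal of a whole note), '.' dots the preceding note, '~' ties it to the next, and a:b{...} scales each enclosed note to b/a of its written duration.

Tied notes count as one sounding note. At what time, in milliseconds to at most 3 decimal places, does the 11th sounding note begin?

note 11 onset = 6b = 3103.448ms

1. 0.0ms @ 0 + 775.862ms (3/2)
2. 775.862ms @ 3/2 + 258.621ms (1/2)
3. 1034.483ms @ 2 + 258.621ms (1/2)
4. 1293.103ms @ 5/2 + 258.621ms (1/2)
5. 1551.724ms @ 3 + 221.675ms (3/7)
6. 1773.399ms @ 24/7 + 221.675ms (3/7)
7. 1995.074ms @ 27/7 + 221.675ms (3/7)
8. 2216.749ms @ 30/7 + 443.35ms (6/7)
9. 2660.099ms @ 36/7 + 221.675ms (3/7)
10. 2881.773ms @ 39/7 + 221.675ms (3/7)
11. 3103.448ms @ 6 + 1551.724ms (3)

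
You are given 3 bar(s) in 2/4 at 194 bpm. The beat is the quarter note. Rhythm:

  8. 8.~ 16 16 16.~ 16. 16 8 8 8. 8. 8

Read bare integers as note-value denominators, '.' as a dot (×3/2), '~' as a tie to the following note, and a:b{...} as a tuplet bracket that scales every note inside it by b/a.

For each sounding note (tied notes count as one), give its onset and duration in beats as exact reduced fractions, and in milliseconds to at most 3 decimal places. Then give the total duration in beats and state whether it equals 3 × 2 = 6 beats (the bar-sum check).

1) 0.0ms=0b +231.959ms=3/4b
2) 231.959ms=3/4b +309.278ms=1b
3) 541.237ms=7/4b +77.32ms=1/4b
4) 618.557ms=2b +231.959ms=3/4b
5) 850.515ms=11/4b +77.32ms=1/4b
6) 927.835ms=3b +154.639ms=1/2b
7) 1082.474ms=7/2b +154.639ms=1/2b
8) 1237.113ms=4b +231.959ms=3/4b
9) 1469.072ms=19/4b +231.959ms=3/4b
10) 1701.031ms=11/2b +154.639ms=1/2b
Σ=6b of 6 (194bpm 2/4) — PASS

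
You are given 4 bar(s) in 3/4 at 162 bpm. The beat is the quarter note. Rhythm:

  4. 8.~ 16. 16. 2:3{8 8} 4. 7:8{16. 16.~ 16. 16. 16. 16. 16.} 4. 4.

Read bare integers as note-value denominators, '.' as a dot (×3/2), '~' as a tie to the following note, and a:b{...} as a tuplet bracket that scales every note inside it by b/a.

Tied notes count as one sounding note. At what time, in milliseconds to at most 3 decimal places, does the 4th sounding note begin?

note 4 onset = 3b = 1111.111ms

1. 0.0ms @ 0 + 555.556ms (3/2)
2. 555.556ms @ 3/2 + 416.667ms (9/8)
3. 972.222ms @ 21/8 + 138.889ms (3/8)
4. 1111.111ms @ 3 + 277.778ms (3/4)
5. 1388.889ms @ 15/4 + 277.778ms (3/4)
6. 1666.667ms @ 9/2 + 555.556ms (3/2)
7. 2222.222ms @ 6 + 158.73ms (3/7)
8. 2380.952ms @ 45/7 + 317.46ms (6/7)
9. 2698.413ms @ 51/7 + 158.73ms (3/7)
10. 2857.143ms @ 54/7 + 158.73ms (3/7)
11. 3015.873ms @ 57/7 + 158.73ms (3/7)
12. 3174.603ms @ 60/7 + 158.73ms (3/7)
13. 3333.333ms @ 9 + 555.556ms (3/2)
14. 3888.889ms @ 21/2 + 555.556ms (3/2)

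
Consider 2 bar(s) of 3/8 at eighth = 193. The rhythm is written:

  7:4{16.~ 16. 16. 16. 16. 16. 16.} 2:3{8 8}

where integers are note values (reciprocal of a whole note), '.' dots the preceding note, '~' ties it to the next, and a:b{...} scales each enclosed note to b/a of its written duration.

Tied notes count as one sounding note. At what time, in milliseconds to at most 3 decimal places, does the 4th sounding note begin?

note 4 onset = 12/7b = 532.939ms

1. 0.0ms @ 0 + 266.469ms (6/7)
2. 266.469ms @ 6/7 + 133.235ms (3/7)
3. 399.704ms @ 9/7 + 133.235ms (3/7)
4. 532.939ms @ 12/7 + 133.235ms (3/7)
5. 666.173ms @ 15/7 + 133.235ms (3/7)
6. 799.408ms @ 18/7 + 133.235ms (3/7)
7. 932.642ms @ 3 + 466.321ms (3/2)
8. 1398.964ms @ 9/2 + 466.321ms (3/2)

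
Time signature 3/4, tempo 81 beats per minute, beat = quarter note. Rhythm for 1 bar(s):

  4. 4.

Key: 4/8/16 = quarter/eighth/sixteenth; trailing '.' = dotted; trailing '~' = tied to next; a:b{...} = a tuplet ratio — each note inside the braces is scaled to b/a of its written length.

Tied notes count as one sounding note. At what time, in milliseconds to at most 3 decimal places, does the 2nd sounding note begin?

1. 0.0ms @ 0 + 1111.111ms (3/2)
2. 1111.111ms @ 3/2 + 1111.111ms (3/2)

note 2 onset = 3/2b = 1111.111ms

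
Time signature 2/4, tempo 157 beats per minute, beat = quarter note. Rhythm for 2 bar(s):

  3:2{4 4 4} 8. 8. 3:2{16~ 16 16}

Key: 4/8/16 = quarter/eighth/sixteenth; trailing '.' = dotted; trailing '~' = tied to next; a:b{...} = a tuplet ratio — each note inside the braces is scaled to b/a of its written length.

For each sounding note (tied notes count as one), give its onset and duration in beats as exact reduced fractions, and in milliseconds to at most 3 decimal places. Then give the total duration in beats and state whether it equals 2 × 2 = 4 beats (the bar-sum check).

1) 0.0ms=0b +254.777ms=2/3b
2) 254.777ms=2/3b +254.777ms=2/3b
3) 509.554ms=4/3b +254.777ms=2/3b
4) 764.331ms=2b +286.624ms=3/4b
5) 1050.955ms=11/4b +286.624ms=3/4b
6) 1337.58ms=7/2b +127.389ms=1/3b
7) 1464.968ms=23/6b +63.694ms=1/6b
Σ=4b of 4 (157bpm 2/4) — PASS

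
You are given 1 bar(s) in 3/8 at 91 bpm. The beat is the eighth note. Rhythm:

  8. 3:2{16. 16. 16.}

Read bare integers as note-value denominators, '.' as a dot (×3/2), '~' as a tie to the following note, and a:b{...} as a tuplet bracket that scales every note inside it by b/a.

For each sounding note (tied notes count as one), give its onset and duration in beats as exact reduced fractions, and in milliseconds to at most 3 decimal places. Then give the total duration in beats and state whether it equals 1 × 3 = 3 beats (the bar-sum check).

1) 0.0ms=0b +989.011ms=3/2b
2) 989.011ms=3/2b +329.67ms=1/2b
3) 1318.681ms=2b +329.67ms=1/2b
4) 1648.352ms=5/2b +329.67ms=1/2b
Σ=3b of 3 (91bpm 3/8) — PASS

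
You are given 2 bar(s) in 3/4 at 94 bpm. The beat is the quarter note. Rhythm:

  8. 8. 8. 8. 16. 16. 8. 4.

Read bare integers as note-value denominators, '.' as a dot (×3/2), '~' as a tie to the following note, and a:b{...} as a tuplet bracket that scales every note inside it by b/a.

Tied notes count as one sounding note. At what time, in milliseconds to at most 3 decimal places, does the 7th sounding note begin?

note 7 onset = 15/4b = 2393.617ms

1. 0.0ms @ 0 + 478.723ms (3/4)
2. 478.723ms @ 3/4 + 478.723ms (3/4)
3. 957.447ms @ 3/2 + 478.723ms (3/4)
4. 1436.17ms @ 9/4 + 478.723ms (3/4)
5. 1914.894ms @ 3 + 239.362ms (3/8)
6. 2154.255ms @ 27/8 + 239.362ms (3/8)
7. 2393.617ms @ 15/4 + 478.723ms (3/4)
8. 2872.34ms @ 9/2 + 957.447ms (3/2)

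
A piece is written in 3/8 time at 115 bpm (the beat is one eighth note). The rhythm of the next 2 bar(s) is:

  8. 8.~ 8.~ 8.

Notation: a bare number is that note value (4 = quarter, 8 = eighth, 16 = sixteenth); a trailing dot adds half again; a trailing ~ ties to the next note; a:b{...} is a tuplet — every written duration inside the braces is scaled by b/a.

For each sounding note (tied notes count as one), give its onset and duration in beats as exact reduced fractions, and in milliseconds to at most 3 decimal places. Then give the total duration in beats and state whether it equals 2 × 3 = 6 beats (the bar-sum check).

1) 0.0ms=0b +782.609ms=3/2b
2) 782.609ms=3/2b +2347.826ms=9/2b
Σ=6b of 6 (115bpm 3/8) — PASS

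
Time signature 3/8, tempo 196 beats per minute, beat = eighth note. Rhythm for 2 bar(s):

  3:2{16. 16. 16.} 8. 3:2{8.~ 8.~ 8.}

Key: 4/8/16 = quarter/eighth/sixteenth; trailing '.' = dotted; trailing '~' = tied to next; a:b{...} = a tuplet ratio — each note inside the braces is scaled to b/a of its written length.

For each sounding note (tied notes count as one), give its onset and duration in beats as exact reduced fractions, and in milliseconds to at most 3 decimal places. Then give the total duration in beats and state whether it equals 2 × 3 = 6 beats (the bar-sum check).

1) 0.0ms=0b +153.061ms=1/2b
2) 153.061ms=1/2b +153.061ms=1/2b
3) 306.122ms=1b +153.061ms=1/2b
4) 459.184ms=3/2b +459.184ms=3/2b
5) 918.367ms=3b +918.367ms=3b
Σ=6b of 6 (196bpm 3/8) — PASS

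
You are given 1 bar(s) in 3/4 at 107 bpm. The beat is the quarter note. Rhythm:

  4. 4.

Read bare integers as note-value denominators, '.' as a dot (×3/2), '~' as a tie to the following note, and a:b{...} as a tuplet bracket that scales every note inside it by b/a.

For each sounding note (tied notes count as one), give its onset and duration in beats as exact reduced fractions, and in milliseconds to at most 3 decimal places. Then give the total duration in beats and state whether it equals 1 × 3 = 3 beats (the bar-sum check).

1) 0.0ms=0b +841.121ms=3/2b
2) 841.121ms=3/2b +841.121ms=3/2b
Σ=3b of 3 (107bpm 3/4) — PASS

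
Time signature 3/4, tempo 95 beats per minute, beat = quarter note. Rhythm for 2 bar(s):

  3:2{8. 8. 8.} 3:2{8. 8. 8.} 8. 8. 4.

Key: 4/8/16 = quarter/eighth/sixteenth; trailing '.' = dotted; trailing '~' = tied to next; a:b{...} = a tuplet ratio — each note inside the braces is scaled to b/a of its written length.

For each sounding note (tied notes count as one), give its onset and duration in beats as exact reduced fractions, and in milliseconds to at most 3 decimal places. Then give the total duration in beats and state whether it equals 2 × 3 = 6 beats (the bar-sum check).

1) 0.0ms=0b +315.789ms=1/2b
2) 315.789ms=1/2b +315.789ms=1/2b
3) 631.579ms=1b +315.789ms=1/2b
4) 947.368ms=3/2b +315.789ms=1/2b
5) 1263.158ms=2b +315.789ms=1/2b
6) 1578.947ms=5/2b +315.789ms=1/2b
7) 1894.737ms=3b +473.684ms=3/4b
8) 2368.421ms=15/4b +473.684ms=3/4b
9) 2842.105ms=9/2b +947.368ms=3/2b
Σ=6b of 6 (95bpm 3/4) — PASS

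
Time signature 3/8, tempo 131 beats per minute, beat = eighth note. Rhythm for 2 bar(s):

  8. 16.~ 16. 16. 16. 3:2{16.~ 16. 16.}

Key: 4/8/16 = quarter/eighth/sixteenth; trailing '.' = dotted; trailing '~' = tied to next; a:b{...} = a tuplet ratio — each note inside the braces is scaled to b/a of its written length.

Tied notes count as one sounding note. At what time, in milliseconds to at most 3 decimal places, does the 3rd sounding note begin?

1. 0.0ms @ 0 + 687.023ms (3/2)
2. 687.023ms @ 3/2 + 687.023ms (3/2)
3. 1374.046ms @ 3 + 343.511ms (3/4)
4. 1717.557ms @ 15/4 + 343.511ms (3/4)
5. 2061.069ms @ 9/2 + 458.015ms (1)
6. 2519.084ms @ 11/2 + 229.008ms (1/2)

note 3 onset = 3b = 1374.046ms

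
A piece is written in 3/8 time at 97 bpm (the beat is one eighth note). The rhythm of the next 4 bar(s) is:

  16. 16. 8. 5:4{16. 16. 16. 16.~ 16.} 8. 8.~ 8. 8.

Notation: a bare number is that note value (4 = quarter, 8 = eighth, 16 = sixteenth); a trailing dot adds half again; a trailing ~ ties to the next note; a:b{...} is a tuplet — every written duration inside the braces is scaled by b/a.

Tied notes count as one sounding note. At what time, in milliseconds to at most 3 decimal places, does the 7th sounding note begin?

1. 0.0ms @ 0 + 463.918ms (3/4)
2. 463.918ms @ 3/4 + 463.918ms (3/4)
3. 927.835ms @ 3/2 + 927.835ms (3/2)
4. 1855.67ms @ 3 + 371.134ms (3/5)
5. 2226.804ms @ 18/5 + 371.134ms (3/5)
6. 2597.938ms @ 21/5 + 371.134ms (3/5)
7. 2969.072ms @ 24/5 + 742.268ms (6/5)
8. 3711.34ms @ 6 + 927.835ms (3/2)
9. 4639.175ms @ 15/2 + 1855.67ms (3)
10. 6494.845ms @ 21/2 + 927.835ms (3/2)

note 7 onset = 24/5b = 2969.072ms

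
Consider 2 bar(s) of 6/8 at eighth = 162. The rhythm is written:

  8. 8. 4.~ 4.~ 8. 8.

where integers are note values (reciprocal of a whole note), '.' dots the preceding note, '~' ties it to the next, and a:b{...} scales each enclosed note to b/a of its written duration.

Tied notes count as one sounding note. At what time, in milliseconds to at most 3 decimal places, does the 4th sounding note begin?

note 4 onset = 21/2b = 3888.889ms

1. 0.0ms @ 0 + 555.556ms (3/2)
2. 555.556ms @ 3/2 + 555.556ms (3/2)
3. 1111.111ms @ 3 + 2777.778ms (15/2)
4. 3888.889ms @ 21/2 + 555.556ms (3/2)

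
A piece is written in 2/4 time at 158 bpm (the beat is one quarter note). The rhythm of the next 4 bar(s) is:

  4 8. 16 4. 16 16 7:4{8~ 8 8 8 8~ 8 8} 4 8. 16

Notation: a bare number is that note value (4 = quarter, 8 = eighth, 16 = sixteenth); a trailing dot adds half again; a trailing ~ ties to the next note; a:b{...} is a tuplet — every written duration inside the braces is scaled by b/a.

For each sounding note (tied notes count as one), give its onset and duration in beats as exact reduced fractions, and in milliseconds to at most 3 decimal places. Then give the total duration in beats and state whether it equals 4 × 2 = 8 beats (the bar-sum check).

1) 0.0ms=0b +379.747ms=1b
2) 379.747ms=1b +284.81ms=3/4b
3) 664.557ms=7/4b +94.937ms=1/4b
4) 759.494ms=2b +569.62ms=3/2b
5) 1329.114ms=7/2b +94.937ms=1/4b
6) 1424.051ms=15/4b +94.937ms=1/4b
7) 1518.987ms=4b +216.998ms=4/7b
8) 1735.986ms=32/7b +108.499ms=2/7b
9) 1844.485ms=34/7b +108.499ms=2/7b
10) 1952.984ms=36/7b +216.998ms=4/7b
11) 2169.982ms=40/7b +108.499ms=2/7b
12) 2278.481ms=6b +379.747ms=1b
13) 2658.228ms=7b +284.81ms=3/4b
14) 2943.038ms=31/4b +94.937ms=1/4b
Σ=8b of 8 (158bpm 2/4) — PASS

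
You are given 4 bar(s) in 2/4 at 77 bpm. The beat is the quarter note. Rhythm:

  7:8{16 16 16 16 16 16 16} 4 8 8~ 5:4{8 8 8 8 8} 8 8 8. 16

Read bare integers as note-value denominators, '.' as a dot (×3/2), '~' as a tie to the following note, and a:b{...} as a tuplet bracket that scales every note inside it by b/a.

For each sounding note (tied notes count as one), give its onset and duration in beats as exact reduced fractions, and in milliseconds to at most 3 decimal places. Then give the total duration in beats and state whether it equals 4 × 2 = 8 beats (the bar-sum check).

1) 0.0ms=0b +222.635ms=2/7b
2) 222.635ms=2/7b +222.635ms=2/7b
3) 445.269ms=4/7b +222.635ms=2/7b
4) 667.904ms=6/7b +222.635ms=2/7b
5) 890.538ms=8/7b +222.635ms=2/7b
6) 1113.173ms=10/7b +222.635ms=2/7b
7) 1335.807ms=12/7b +222.635ms=2/7b
8) 1558.442ms=2b +779.221ms=1b
9) 2337.662ms=3b +389.61ms=1/2b
10) 2727.273ms=7/2b +701.299ms=9/10b
11) 3428.571ms=22/5b +311.688ms=2/5b
12) 3740.26ms=24/5b +311.688ms=2/5b
13) 4051.948ms=26/5b +311.688ms=2/5b
14) 4363.636ms=28/5b +311.688ms=2/5b
15) 4675.325ms=6b +389.61ms=1/2b
16) 5064.935ms=13/2b +389.61ms=1/2b
17) 5454.545ms=7b +584.416ms=3/4b
18) 6038.961ms=31/4b +194.805ms=1/4b
Σ=8b of 8 (77bpm 2/4) — PASS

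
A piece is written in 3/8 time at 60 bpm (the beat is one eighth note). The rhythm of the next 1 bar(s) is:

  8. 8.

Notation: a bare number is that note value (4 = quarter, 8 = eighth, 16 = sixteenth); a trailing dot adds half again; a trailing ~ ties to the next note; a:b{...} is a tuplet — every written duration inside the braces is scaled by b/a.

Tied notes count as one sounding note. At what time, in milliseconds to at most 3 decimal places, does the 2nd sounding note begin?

1. 0.0ms @ 0 + 1500.0ms (3/2)
2. 1500.0ms @ 3/2 + 1500.0ms (3/2)

note 2 onset = 3/2b = 1500.0ms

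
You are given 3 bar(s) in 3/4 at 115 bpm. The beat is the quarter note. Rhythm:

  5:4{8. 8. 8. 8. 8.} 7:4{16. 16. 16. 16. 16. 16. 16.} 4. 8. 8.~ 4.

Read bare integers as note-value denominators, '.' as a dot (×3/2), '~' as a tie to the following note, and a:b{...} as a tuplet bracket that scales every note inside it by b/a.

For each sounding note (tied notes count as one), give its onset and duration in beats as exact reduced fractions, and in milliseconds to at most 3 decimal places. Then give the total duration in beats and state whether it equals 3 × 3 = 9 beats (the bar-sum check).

1) 0.0ms=0b +313.043ms=3/5b
2) 313.043ms=3/5b +313.043ms=3/5b
3) 626.087ms=6/5b +313.043ms=3/5b
4) 939.13ms=9/5b +313.043ms=3/5b
5) 1252.174ms=12/5b +313.043ms=3/5b
6) 1565.217ms=3b +111.801ms=3/14b
7) 1677.019ms=45/14b +111.801ms=3/14b
8) 1788.82ms=24/7b +111.801ms=3/14b
9) 1900.621ms=51/14b +111.801ms=3/14b
10) 2012.422ms=27/7b +111.801ms=3/14b
11) 2124.224ms=57/14b +111.801ms=3/14b
12) 2236.025ms=30/7b +111.801ms=3/14b
13) 2347.826ms=9/2b +782.609ms=3/2b
14) 3130.435ms=6b +391.304ms=3/4b
15) 3521.739ms=27/4b +1173.913ms=9/4b
Σ=9b of 9 (115bpm 3/4) — PASS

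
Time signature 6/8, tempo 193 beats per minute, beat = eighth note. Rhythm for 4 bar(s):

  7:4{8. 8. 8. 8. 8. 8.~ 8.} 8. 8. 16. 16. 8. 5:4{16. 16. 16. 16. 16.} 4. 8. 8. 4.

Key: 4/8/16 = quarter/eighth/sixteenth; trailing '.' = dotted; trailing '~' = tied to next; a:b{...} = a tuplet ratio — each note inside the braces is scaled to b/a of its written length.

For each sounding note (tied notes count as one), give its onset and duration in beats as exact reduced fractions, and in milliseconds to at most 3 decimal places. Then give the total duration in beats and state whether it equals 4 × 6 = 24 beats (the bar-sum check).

1) 0.0ms=0b +266.469ms=6/7b
2) 266.469ms=6/7b +266.469ms=6/7b
3) 532.939ms=12/7b +266.469ms=6/7b
4) 799.408ms=18/7b +266.469ms=6/7b
5) 1065.877ms=24/7b +266.469ms=6/7b
6) 1332.346ms=30/7b +532.939ms=12/7b
7) 1865.285ms=6b +466.321ms=3/2b
8) 2331.606ms=15/2b +466.321ms=3/2b
9) 2797.927ms=9b +233.161ms=3/4b
10) 3031.088ms=39/4b +233.161ms=3/4b
11) 3264.249ms=21/2b +466.321ms=3/2b
12) 3730.57ms=12b +186.528ms=3/5b
13) 3917.098ms=63/5b +186.528ms=3/5b
14) 4103.627ms=66/5b +186.528ms=3/5b
15) 4290.155ms=69/5b +186.528ms=3/5b
16) 4476.684ms=72/5b +186.528ms=3/5b
17) 4663.212ms=15b +932.642ms=3b
18) 5595.855ms=18b +466.321ms=3/2b
19) 6062.176ms=39/2b +466.321ms=3/2b
20) 6528.497ms=21b +932.642ms=3b
Σ=24b of 24 (193bpm 6/8) — PASS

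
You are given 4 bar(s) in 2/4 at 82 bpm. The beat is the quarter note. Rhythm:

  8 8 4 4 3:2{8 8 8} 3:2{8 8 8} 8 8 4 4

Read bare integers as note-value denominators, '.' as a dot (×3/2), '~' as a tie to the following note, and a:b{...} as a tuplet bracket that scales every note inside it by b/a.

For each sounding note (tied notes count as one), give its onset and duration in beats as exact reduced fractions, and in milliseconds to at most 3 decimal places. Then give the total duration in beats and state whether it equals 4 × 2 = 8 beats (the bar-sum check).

1) 0.0ms=0b +365.854ms=1/2b
2) 365.854ms=1/2b +365.854ms=1/2b
3) 731.707ms=1b +731.707ms=1b
4) 1463.415ms=2b +731.707ms=1b
5) 2195.122ms=3b +243.902ms=1/3b
6) 2439.024ms=10/3b +243.902ms=1/3b
7) 2682.927ms=11/3b +243.902ms=1/3b
8) 2926.829ms=4b +243.902ms=1/3b
9) 3170.732ms=13/3b +243.902ms=1/3b
10) 3414.634ms=14/3b +243.902ms=1/3b
11) 3658.537ms=5b +365.854ms=1/2b
12) 4024.39ms=11/2b +365.854ms=1/2b
13) 4390.244ms=6b +731.707ms=1b
14) 5121.951ms=7b +731.707ms=1b
Σ=8b of 8 (82bpm 2/4) — PASS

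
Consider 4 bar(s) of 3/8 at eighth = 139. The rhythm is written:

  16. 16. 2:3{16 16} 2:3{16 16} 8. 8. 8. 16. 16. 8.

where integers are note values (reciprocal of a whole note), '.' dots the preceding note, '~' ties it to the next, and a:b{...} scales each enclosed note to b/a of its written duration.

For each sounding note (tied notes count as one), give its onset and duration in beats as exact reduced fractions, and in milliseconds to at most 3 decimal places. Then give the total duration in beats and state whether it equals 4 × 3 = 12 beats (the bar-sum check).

1) 0.0ms=0b +323.741ms=3/4b
2) 323.741ms=3/4b +323.741ms=3/4b
3) 647.482ms=3/2b +323.741ms=3/4b
4) 971.223ms=9/4b +323.741ms=3/4b
5) 1294.964ms=3b +323.741ms=3/4b
6) 1618.705ms=15/4b +323.741ms=3/4b
7) 1942.446ms=9/2b +647.482ms=3/2b
8) 2589.928ms=6b +647.482ms=3/2b
9) 3237.41ms=15/2b +647.482ms=3/2b
10) 3884.892ms=9b +323.741ms=3/4b
11) 4208.633ms=39/4b +323.741ms=3/4b
12) 4532.374ms=21/2b +647.482ms=3/2b
Σ=12b of 12 (139bpm 3/8) — PASS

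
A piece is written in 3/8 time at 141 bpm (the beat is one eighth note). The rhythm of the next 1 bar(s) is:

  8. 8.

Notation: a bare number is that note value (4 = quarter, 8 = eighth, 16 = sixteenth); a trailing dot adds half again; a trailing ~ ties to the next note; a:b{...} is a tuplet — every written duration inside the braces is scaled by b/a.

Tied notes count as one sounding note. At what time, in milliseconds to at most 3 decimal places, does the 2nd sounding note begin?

1. 0.0ms @ 0 + 638.298ms (3/2)
2. 638.298ms @ 3/2 + 638.298ms (3/2)

note 2 onset = 3/2b = 638.298ms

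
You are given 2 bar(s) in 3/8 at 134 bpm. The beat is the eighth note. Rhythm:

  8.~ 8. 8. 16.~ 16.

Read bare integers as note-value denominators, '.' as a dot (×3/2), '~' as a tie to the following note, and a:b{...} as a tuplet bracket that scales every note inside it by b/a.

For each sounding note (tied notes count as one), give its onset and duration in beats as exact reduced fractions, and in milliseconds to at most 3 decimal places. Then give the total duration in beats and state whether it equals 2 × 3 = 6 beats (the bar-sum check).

1) 0.0ms=0b +1343.284ms=3b
2) 1343.284ms=3b +671.642ms=3/2b
3) 2014.925ms=9/2b +671.642ms=3/2b
Σ=6b of 6 (134bpm 3/8) — PASS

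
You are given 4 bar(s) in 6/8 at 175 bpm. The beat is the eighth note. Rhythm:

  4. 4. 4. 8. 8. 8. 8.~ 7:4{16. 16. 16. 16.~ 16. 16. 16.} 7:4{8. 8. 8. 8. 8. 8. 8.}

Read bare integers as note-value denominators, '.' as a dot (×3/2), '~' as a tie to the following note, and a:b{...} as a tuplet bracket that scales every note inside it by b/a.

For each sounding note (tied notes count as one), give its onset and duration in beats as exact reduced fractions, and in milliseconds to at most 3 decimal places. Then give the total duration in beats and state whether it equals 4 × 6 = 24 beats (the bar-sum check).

1) 0.0ms=0b +1028.571ms=3b
2) 1028.571ms=3b +1028.571ms=3b
3) 2057.143ms=6b +1028.571ms=3b
4) 3085.714ms=9b +514.286ms=3/2b
5) 3600.0ms=21/2b +514.286ms=3/2b
6) 4114.286ms=12b +514.286ms=3/2b
7) 4628.571ms=27/2b +661.224ms=27/14b
8) 5289.796ms=108/7b +146.939ms=3/7b
9) 5436.735ms=111/7b +146.939ms=3/7b
10) 5583.673ms=114/7b +293.878ms=6/7b
11) 5877.551ms=120/7b +146.939ms=3/7b
12) 6024.49ms=123/7b +146.939ms=3/7b
13) 6171.429ms=18b +293.878ms=6/7b
14) 6465.306ms=132/7b +293.878ms=6/7b
15) 6759.184ms=138/7b +293.878ms=6/7b
16) 7053.061ms=144/7b +293.878ms=6/7b
17) 7346.939ms=150/7b +293.878ms=6/7b
18) 7640.816ms=156/7b +293.878ms=6/7b
19) 7934.694ms=162/7b +293.878ms=6/7b
Σ=24b of 24 (175bpm 6/8) — PASS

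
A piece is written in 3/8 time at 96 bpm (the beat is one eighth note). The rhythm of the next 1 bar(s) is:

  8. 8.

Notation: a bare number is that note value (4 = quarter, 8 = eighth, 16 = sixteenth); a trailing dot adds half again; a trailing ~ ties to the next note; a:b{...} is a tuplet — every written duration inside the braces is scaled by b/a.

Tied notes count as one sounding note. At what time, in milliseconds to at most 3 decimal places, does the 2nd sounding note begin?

1. 0.0ms @ 0 + 937.5ms (3/2)
2. 937.5ms @ 3/2 + 937.5ms (3/2)

note 2 onset = 3/2b = 937.5ms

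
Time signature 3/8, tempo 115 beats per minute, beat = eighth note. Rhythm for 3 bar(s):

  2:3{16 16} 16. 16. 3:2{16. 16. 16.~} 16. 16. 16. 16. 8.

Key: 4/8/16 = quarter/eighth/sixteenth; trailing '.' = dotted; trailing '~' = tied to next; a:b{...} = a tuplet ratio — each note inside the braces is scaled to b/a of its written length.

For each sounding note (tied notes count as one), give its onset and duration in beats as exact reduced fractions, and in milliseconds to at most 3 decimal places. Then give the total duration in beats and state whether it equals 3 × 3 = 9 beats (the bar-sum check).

1) 0.0ms=0b +391.304ms=3/4b
2) 391.304ms=3/4b +391.304ms=3/4b
3) 782.609ms=3/2b +391.304ms=3/4b
4) 1173.913ms=9/4b +391.304ms=3/4b
5) 1565.217ms=3b +260.87ms=1/2b
6) 1826.087ms=7/2b +260.87ms=1/2b
7) 2086.957ms=4b +652.174ms=5/4b
8) 2739.13ms=21/4b +391.304ms=3/4b
9) 3130.435ms=6b +391.304ms=3/4b
10) 3521.739ms=27/4b +391.304ms=3/4b
11) 3913.043ms=15/2b +782.609ms=3/2b
Σ=9b of 9 (115bpm 3/8) — PASS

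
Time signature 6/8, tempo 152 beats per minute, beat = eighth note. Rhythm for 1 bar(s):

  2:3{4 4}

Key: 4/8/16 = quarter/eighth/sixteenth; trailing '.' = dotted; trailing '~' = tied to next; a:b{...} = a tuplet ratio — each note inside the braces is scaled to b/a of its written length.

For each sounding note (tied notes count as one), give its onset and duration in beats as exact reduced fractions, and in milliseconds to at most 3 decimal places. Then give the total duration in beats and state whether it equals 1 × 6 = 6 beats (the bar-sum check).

1) 0.0ms=0b +1184.211ms=3b
2) 1184.211ms=3b +1184.211ms=3b
Σ=6b of 6 (152bpm 6/8) — PASS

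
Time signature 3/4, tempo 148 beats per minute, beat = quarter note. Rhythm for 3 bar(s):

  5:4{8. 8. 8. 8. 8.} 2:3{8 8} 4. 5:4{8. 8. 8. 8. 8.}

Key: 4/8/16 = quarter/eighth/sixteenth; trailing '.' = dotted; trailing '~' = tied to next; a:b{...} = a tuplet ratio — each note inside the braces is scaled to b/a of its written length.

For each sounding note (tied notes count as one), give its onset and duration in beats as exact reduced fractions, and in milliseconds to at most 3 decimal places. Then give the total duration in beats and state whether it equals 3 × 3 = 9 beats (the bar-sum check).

1) 0.0ms=0b +243.243ms=3/5b
2) 243.243ms=3/5b +243.243ms=3/5b
3) 486.486ms=6/5b +243.243ms=3/5b
4) 729.73ms=9/5b +243.243ms=3/5b
5) 972.973ms=12/5b +243.243ms=3/5b
6) 1216.216ms=3b +304.054ms=3/4b
7) 1520.27ms=15/4b +304.054ms=3/4b
8) 1824.324ms=9/2b +608.108ms=3/2b
9) 2432.432ms=6b +243.243ms=3/5b
10) 2675.676ms=33/5b +243.243ms=3/5b
11) 2918.919ms=36/5b +243.243ms=3/5b
12) 3162.162ms=39/5b +243.243ms=3/5b
13) 3405.405ms=42/5b +243.243ms=3/5b
Σ=9b of 9 (148bpm 3/4) — PASS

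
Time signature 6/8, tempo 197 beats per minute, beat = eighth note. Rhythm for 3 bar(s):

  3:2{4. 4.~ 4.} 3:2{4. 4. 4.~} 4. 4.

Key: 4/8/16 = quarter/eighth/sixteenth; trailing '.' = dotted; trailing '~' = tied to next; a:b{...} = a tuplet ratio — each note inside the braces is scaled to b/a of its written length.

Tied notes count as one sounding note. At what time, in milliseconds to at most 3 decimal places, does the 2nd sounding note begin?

note 2 onset = 2b = 609.137ms

1. 0.0ms @ 0 + 609.137ms (2)
2. 609.137ms @ 2 + 1218.274ms (4)
3. 1827.411ms @ 6 + 609.137ms (2)
4. 2436.548ms @ 8 + 609.137ms (2)
5. 3045.685ms @ 10 + 1522.843ms (5)
6. 4568.528ms @ 15 + 913.706ms (3)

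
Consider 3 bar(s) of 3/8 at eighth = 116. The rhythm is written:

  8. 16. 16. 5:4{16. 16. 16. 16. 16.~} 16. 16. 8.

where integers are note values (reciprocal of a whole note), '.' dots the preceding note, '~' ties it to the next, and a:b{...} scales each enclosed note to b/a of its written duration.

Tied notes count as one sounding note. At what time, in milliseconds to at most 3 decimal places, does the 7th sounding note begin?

note 7 onset = 24/5b = 2482.759ms

1. 0.0ms @ 0 + 775.862ms (3/2)
2. 775.862ms @ 3/2 + 387.931ms (3/4)
3. 1163.793ms @ 9/4 + 387.931ms (3/4)
4. 1551.724ms @ 3 + 310.345ms (3/5)
5. 1862.069ms @ 18/5 + 310.345ms (3/5)
6. 2172.414ms @ 21/5 + 310.345ms (3/5)
7. 2482.759ms @ 24/5 + 310.345ms (3/5)
8. 2793.103ms @ 27/5 + 698.276ms (27/20)
9. 3491.379ms @ 27/4 + 387.931ms (3/4)
10. 3879.31ms @ 15/2 + 775.862ms (3/2)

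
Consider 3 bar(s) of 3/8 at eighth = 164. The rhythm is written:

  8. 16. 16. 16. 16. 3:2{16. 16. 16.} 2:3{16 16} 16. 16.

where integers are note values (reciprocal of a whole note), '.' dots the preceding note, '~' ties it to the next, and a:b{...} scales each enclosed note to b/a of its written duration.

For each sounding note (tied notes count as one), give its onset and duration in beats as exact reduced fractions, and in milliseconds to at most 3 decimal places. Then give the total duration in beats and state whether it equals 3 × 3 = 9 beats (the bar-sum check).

1) 0.0ms=0b +548.78ms=3/2b
2) 548.78ms=3/2b +274.39ms=3/4b
3) 823.171ms=9/4b +274.39ms=3/4b
4) 1097.561ms=3b +274.39ms=3/4b
5) 1371.951ms=15/4b +274.39ms=3/4b
6) 1646.341ms=9/2b +182.927ms=1/2b
7) 1829.268ms=5b +182.927ms=1/2b
8) 2012.195ms=11/2b +182.927ms=1/2b
9) 2195.122ms=6b +274.39ms=3/4b
10) 2469.512ms=27/4b +274.39ms=3/4b
11) 2743.902ms=15/2b +274.39ms=3/4b
12) 3018.293ms=33/4b +274.39ms=3/4b
Σ=9b of 9 (164bpm 3/8) — PASS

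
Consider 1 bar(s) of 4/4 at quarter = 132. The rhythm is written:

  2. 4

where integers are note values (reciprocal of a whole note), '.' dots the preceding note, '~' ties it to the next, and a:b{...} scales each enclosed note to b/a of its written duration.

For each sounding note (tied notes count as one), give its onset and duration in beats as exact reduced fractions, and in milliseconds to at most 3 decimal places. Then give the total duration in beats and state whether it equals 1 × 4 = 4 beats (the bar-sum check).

1) 0.0ms=0b +1363.636ms=3b
2) 1363.636ms=3b +454.545ms=1b
Σ=4b of 4 (132bpm 4/4) — PASS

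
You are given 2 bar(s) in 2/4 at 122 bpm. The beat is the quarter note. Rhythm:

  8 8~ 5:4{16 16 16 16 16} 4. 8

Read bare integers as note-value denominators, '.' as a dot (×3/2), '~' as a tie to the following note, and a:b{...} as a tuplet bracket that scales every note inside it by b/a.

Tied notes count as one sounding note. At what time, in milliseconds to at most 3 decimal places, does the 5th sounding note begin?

note 5 onset = 8/5b = 786.885ms

1. 0.0ms @ 0 + 245.902ms (1/2)
2. 245.902ms @ 1/2 + 344.262ms (7/10)
3. 590.164ms @ 6/5 + 98.361ms (1/5)
4. 688.525ms @ 7/5 + 98.361ms (1/5)
5. 786.885ms @ 8/5 + 98.361ms (1/5)
6. 885.246ms @ 9/5 + 98.361ms (1/5)
7. 983.607ms @ 2 + 737.705ms (3/2)
8. 1721.311ms @ 7/2 + 245.902ms (1/2)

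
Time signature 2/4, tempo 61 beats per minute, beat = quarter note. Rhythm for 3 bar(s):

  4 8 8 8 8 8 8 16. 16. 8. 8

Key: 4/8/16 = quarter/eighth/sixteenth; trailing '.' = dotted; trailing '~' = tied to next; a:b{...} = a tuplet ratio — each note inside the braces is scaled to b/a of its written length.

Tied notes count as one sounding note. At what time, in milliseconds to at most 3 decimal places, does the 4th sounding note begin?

1. 0.0ms @ 0 + 983.607ms (1)
2. 983.607ms @ 1 + 491.803ms (1/2)
3. 1475.41ms @ 3/2 + 491.803ms (1/2)
4. 1967.213ms @ 2 + 491.803ms (1/2)
5. 2459.016ms @ 5/2 + 491.803ms (1/2)
6. 2950.82ms @ 3 + 491.803ms (1/2)
7. 3442.623ms @ 7/2 + 491.803ms (1/2)
8. 3934.426ms @ 4 + 368.852ms (3/8)
9. 4303.279ms @ 35/8 + 368.852ms (3/8)
10. 4672.131ms @ 19/4 + 737.705ms (3/4)
11. 5409.836ms @ 11/2 + 491.803ms (1/2)

note 4 onset = 2b = 1967.213ms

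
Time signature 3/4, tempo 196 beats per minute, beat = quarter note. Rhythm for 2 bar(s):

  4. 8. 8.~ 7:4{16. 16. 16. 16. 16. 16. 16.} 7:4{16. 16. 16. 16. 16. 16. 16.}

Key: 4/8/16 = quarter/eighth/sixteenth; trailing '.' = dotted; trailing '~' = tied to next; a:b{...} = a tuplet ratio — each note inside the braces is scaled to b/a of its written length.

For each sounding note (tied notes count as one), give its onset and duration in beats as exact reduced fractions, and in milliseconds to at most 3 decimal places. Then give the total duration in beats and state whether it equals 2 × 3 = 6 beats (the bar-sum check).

1) 0.0ms=0b +459.184ms=3/2b
2) 459.184ms=3/2b +229.592ms=3/4b
3) 688.776ms=9/4b +295.19ms=27/28b
4) 983.965ms=45/14b +65.598ms=3/14b
5) 1049.563ms=24/7b +65.598ms=3/14b
6) 1115.16ms=51/14b +65.598ms=3/14b
7) 1180.758ms=27/7b +65.598ms=3/14b
8) 1246.356ms=57/14b +65.598ms=3/14b
9) 1311.953ms=30/7b +65.598ms=3/14b
10) 1377.551ms=9/2b +65.598ms=3/14b
11) 1443.149ms=33/7b +65.598ms=3/14b
12) 1508.746ms=69/14b +65.598ms=3/14b
13) 1574.344ms=36/7b +65.598ms=3/14b
14) 1639.942ms=75/14b +65.598ms=3/14b
15) 1705.539ms=39/7b +65.598ms=3/14b
16) 1771.137ms=81/14b +65.598ms=3/14b
Σ=6b of 6 (196bpm 3/4) — PASS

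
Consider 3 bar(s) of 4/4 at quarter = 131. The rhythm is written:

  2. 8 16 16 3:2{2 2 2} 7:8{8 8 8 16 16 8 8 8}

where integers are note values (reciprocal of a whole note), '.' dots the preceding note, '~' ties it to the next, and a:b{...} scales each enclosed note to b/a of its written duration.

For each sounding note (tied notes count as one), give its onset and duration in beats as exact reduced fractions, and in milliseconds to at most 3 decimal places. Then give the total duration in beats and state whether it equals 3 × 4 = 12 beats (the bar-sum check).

1) 0.0ms=0b +1374.046ms=3b
2) 1374.046ms=3b +229.008ms=1/2b
3) 1603.053ms=7/2b +114.504ms=1/4b
4) 1717.557ms=15/4b +114.504ms=1/4b
5) 1832.061ms=4b +610.687ms=4/3b
6) 2442.748ms=16/3b +610.687ms=4/3b
7) 3053.435ms=20/3b +610.687ms=4/3b
8) 3664.122ms=8b +261.723ms=4/7b
9) 3925.845ms=60/7b +261.723ms=4/7b
10) 4187.568ms=64/7b +261.723ms=4/7b
11) 4449.291ms=68/7b +130.862ms=2/7b
12) 4580.153ms=10b +130.862ms=2/7b
13) 4711.014ms=72/7b +261.723ms=4/7b
14) 4972.737ms=76/7b +261.723ms=4/7b
15) 5234.46ms=80/7b +261.723ms=4/7b
Σ=12b of 12 (131bpm 4/4) — PASS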